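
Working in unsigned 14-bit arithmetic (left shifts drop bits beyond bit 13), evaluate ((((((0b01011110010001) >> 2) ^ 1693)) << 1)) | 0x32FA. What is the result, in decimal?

14074

0b01011110010001 = 01011110010001
→ >> 2 → 00010111100100 = 1508
1693 = 00011010011101
→ ^ → 00001101111001 = 889
→ << 1 (mod 2^14) → 00011011110010 = 1778
0x32FA = 11001011111010
→ | → 11011011111010 = 14074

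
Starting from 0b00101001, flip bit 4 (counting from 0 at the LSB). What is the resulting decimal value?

57

x = 00101001
bit 4 is currently 0; toggle it via x ^ (1 << 4) = x ^ 16
→ 00111001 = 57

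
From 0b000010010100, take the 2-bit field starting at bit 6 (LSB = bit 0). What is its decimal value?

2

v = 000010010100
Shift right by 6: 000010
Mask low 2 bits: 10 = 2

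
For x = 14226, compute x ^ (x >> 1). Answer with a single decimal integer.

11355

x = 11011110010010 = 14226
x>>1 = 01101111001001
XOR  = 10110001011011 = 11355
(x ^ (x >> 1) gives the standard binary-reflected Gray code of x.)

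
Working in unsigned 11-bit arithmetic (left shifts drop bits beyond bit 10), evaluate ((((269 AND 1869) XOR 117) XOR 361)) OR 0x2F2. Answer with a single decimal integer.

269 = 00100001101
1869 = 11101001101
→ AND → 00100001101 = 269
117 = 00001110101
→ XOR → 00101111000 = 376
361 = 00101101001
→ XOR → 00000010001 = 17
0x2F2 = 01011110010
→ OR → 01011110011 = 755

755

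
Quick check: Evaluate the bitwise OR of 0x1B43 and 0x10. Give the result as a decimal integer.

6995

0x1B43 = 1101101000011
0x10 = 0000000010000
 OR → 1101101010011 = 6995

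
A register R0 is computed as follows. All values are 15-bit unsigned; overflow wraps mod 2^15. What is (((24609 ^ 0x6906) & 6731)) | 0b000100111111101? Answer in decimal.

2559

24609 = 110000000100001
0x6906 = 110100100000110
→ ^ → 000100100100111 = 2343
6731 = 001101001001011
→ & → 000100000000011 = 2051
0b000100111111101 = 000100111111101
→ | → 000100111111111 = 2559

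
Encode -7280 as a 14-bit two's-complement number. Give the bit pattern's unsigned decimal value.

7280 in 14 bits: 01110001110000
Invert: 10001110001111
Add 1:  10001110010000 = 9104
(Check: 2^14 - 7280 = 16384 - 7280 = 9104.)

9104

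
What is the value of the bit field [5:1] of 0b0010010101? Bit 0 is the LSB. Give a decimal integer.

10

v = 0010010101
Shift right by 1: 001001010
Mask low 5 bits: 01010 = 10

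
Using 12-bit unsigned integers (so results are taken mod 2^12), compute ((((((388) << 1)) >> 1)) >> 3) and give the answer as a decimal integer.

388 = 000110000100
→ << 1 (mod 2^12) → 001100001000 = 776
→ >> 1 → 000110000100 = 388
→ >> 3 → 000000110000 = 48

48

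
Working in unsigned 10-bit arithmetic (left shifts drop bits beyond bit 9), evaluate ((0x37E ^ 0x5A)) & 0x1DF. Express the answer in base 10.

0x37E = 1101111110
0x5A = 0001011010
→ ^ → 1100100100 = 804
0x1DF = 0111011111
→ & → 0100000100 = 260

260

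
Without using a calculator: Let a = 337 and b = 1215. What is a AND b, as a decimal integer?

337 = 00101010001
1215 = 10010111111
AND → 00000010001 = 17

17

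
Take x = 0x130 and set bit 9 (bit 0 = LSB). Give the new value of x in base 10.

816

x = 00100110000
bit 9 is currently 0; set it via x | (1 << 9) = x | 512
→ 01100110000 = 816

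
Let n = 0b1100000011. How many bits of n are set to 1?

n = 1100000011
Count the 1s: 1 + 1 + 1 + 1 = 4

4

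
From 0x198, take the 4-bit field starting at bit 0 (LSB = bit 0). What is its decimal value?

8

v = 110011000
Shift right by 0: 110011000
Mask low 4 bits: 1000 = 8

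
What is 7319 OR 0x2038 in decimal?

15551

7319 = 01110010010111
0x2038 = 10000000111000
 OR → 11110010111111 = 15551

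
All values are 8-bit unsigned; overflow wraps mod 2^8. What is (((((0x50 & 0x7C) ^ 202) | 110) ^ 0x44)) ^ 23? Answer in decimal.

173

0x50 = 01010000
0x7C = 01111100
→ & → 01010000 = 80
202 = 11001010
→ ^ → 10011010 = 154
110 = 01101110
→ | → 11111110 = 254
0x44 = 01000100
→ ^ → 10111010 = 186
23 = 00010111
→ ^ → 10101101 = 173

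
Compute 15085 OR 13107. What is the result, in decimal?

15085 = 11101011101101
13107 = 11001100110011
 OR → 11101111111111 = 15359

15359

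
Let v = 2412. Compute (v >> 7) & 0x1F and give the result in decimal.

18

v = 0100101101100
Shift right by 7: 010010
Mask low 5 bits: 10010 = 18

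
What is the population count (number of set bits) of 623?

623 = 1001101111
Count the 1s: 1 + 1 + 1 + 1 + 1 + 1 + 1 = 7

7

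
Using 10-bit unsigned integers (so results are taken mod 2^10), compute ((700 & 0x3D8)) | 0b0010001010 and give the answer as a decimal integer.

700 = 1010111100
0x3D8 = 1111011000
→ & → 1010011000 = 664
0b0010001010 = 0010001010
→ | → 1010011010 = 666

666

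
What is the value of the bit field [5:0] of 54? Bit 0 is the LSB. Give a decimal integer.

54

v = 0000110110
Shift right by 0: 0000110110
Mask low 6 bits: 110110 = 54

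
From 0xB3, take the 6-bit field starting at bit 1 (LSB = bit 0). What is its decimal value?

v = 10110011
Shift right by 1: 1011001
Mask low 6 bits: 011001 = 25

25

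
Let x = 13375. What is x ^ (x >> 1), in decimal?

x = 11010000111111 = 13375
x>>1 = 01101000011111
XOR  = 10111000100000 = 11808
(x ^ (x >> 1) gives the standard binary-reflected Gray code of x.)

11808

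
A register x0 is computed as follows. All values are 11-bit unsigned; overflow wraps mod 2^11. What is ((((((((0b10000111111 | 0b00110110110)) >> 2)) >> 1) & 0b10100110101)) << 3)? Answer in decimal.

0b10000111111 = 10000111111
0b00110110110 = 00110110110
→ | → 10110111111 = 1471
→ >> 2 → 00101101111 = 367
→ >> 1 → 00010110111 = 183
0b10100110101 = 10100110101
→ & → 00000110101 = 53
→ << 3 (mod 2^11) → 00110101000 = 424

424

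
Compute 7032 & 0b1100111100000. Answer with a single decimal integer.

6496

7032 = 1101101111000
b = 1100111100000
AND → 1100101100000 = 6496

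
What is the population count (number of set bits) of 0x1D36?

0x1D36 = 1110100110110
Count the 1s: 1 + 1 + 1 + 1 + 1 + 1 + 1 + 1 = 8

8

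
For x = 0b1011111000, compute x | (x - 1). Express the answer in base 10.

767

x = 1011111000 = 760
x - 1 = 1011110111
OR    = 1011111111 = 767
(x | (x - 1) sets all bits below the lowest set bit.)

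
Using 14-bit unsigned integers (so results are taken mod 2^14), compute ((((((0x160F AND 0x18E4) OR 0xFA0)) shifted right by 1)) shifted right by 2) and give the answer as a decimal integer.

0x160F = 01011000001111
0x18E4 = 01100011100100
→ AND → 01000000000100 = 4100
0xFA0 = 00111110100000
→ OR → 01111110100100 = 8100
→ shifted right by 1 → 00111111010010 = 4050
→ shifted right by 2 → 00001111110100 = 1012

1012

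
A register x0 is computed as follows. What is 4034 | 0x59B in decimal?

4059

4034 = 111111000010
0x59B = 010110011011
 OR → 111111011011 = 4059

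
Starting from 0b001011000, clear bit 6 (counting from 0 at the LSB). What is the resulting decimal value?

x = 001011000
bit 6 is currently 1; clear it via x & ~(1 << 6) = x & ~64
→ 000011000 = 24

24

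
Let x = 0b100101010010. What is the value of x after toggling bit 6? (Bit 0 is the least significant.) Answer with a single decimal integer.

2322

x = 100101010010
bit 6 is currently 1; toggle it via x ^ (1 << 6) = x ^ 64
→ 100100010010 = 2322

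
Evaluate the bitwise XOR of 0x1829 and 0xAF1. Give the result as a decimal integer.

4824

0x1829 = 1100000101001
0xAF1 = 0101011110001
XOR → 1001011011000 = 4824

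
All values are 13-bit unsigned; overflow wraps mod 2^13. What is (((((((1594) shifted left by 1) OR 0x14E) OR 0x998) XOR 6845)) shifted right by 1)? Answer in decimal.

2977

1594 = 0011000111010
→ shifted left by 1 (mod 2^13) → 0110001110100 = 3188
0x14E = 0000101001110
→ OR → 0110101111110 = 3454
0x998 = 0100110011000
→ OR → 0110111111110 = 3582
6845 = 1101010111101
→ XOR → 1011101000011 = 5955
→ shifted right by 1 → 0101110100001 = 2977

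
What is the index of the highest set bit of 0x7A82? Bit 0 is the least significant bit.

14

0x7A82 = 111101010000010
The topmost 1 is at position 14 (since 2^14 = 16384 ≤ 31362 < 32768).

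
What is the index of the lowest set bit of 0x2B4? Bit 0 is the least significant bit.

0x2B4 = 1010110100
Trailing zeros: 2, so the lowest set bit is bit 2 (value 4).

2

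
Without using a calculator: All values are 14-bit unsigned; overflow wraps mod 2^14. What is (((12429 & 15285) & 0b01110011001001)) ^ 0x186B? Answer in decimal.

12429 = 11000010001101
15285 = 11101110110101
→ & → 11000010000101 = 12421
0b01110011001001 = 01110011001001
→ & → 01000010000001 = 4225
0x186B = 01100001101011
→ ^ → 00100011101010 = 2282

2282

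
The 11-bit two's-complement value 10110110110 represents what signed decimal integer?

pattern = 10110110110 (MSB is 1 ⇒ negative)
Invert: 01001001001, add 1 → 01001001010 = 586, so the value is -586.
(Equivalently: 1462 - 2^11 = 1462 - 2048 = -586.)

-586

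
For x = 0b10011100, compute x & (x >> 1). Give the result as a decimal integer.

x = 10011100 = 156
x>>1 = 01001110
AND  = 00001100 = 12
(x & (x >> 1) has a 1 wherever x has two consecutive 1 bits.)

12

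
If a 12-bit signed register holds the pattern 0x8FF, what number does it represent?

-1793

pattern = 100011111111 (MSB is 1 ⇒ negative)
Invert: 011100000000, add 1 → 011100000001 = 1793, so the value is -1793.
(Equivalently: 2303 - 2^12 = 2303 - 4096 = -1793.)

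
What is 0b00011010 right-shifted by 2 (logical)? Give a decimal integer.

6

x = 11010
shift right by 2 → 00110 = 6
(equivalently, floor(26 / 4))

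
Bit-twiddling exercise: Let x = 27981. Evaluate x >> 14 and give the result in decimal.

27981 = 110110101001101
shift right by 14 → 000000000000001 = 1
(equivalently, floor(27981 / 16384))

1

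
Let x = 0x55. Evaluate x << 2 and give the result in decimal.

340

0x55 = 001010101
shift left by 2 → 101010100 = 340
(equivalently, 85 × 2^2 = 85 × 4)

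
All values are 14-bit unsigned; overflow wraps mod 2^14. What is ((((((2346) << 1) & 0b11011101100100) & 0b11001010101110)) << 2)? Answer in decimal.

2064

2346 = 00100100101010
→ << 1 (mod 2^14) → 01001001010100 = 4692
0b11011101100100 = 11011101100100
→ & → 01001001000100 = 4676
0b11001010101110 = 11001010101110
→ & → 01001000000100 = 4612
→ << 2 (mod 2^14) → 00100000010000 = 2064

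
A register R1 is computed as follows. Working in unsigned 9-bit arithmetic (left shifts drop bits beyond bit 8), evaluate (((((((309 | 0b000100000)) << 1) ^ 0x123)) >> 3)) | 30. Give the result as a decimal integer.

63

309 = 100110101
0b000100000 = 000100000
→ | → 100110101 = 309
→ << 1 (mod 2^9) → 001101010 = 106
0x123 = 100100011
→ ^ → 101001001 = 329
→ >> 3 → 000101001 = 41
30 = 000011110
→ | → 000111111 = 63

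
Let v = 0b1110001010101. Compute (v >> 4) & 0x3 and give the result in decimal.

v = 1110001010101
Shift right by 4: 111000101
Mask low 2 bits: 01 = 1

1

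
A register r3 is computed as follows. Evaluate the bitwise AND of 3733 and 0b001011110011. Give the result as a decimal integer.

3733 = 111010010101
b = 001011110011
AND → 001010010001 = 657

657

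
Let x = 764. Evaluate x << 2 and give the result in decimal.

764 = 001011111100
shift left by 2 → 101111110000 = 3056
(equivalently, 764 × 2^2 = 764 × 4)

3056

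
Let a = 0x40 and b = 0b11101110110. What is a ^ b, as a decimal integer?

1846

0x40 = 00001000000
b = 11101110110
XOR → 11100110110 = 1846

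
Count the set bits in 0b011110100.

5

n = 11110100
Count the 1s: 1 + 1 + 1 + 1 + 1 = 5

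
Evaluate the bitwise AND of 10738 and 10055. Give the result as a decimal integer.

8514

10738 = 10100111110010
10055 = 10011101000111
AND → 10000101000010 = 8514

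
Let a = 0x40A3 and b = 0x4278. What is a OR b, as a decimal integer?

17147

0x40A3 = 100000010100011
0x4278 = 100001001111000
 OR → 100001011111011 = 17147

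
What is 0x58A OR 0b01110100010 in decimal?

0x58A = 10110001010
b = 01110100010
 OR → 11110101010 = 1962

1962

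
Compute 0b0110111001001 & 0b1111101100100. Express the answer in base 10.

3392

a = 0110111001001
b = 1111101100100
AND → 0110101000000 = 3392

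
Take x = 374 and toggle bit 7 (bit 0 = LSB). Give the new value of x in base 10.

502

x = 0101110110
bit 7 is currently 0; toggle it via x ^ (1 << 7) = x ^ 128
→ 0111110110 = 502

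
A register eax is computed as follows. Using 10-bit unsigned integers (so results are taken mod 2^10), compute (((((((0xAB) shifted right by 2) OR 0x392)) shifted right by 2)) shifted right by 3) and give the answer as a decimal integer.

29

0xAB = 0010101011
→ shifted right by 2 → 0000101010 = 42
0x392 = 1110010010
→ OR → 1110111010 = 954
→ shifted right by 2 → 0011101110 = 238
→ shifted right by 3 → 0000011101 = 29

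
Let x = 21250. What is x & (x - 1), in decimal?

x = 101001100000010 = 21250
x - 1 = 101001100000001
AND   = 101001100000000 = 21248
(x & (x - 1) clears the lowest set bit of x.)

21248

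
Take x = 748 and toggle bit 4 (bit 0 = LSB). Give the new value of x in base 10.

764

x = 0001011101100
bit 4 is currently 0; toggle it via x ^ (1 << 4) = x ^ 16
→ 0001011111100 = 764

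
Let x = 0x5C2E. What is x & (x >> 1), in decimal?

x = 101110000101110 = 23598
x>>1 = 010111000010111
AND  = 000110000000110 = 3078
(x & (x >> 1) has a 1 wherever x has two consecutive 1 bits.)

3078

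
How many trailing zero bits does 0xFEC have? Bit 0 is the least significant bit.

0xFEC = 111111101100
Trailing zeros: 2, so the lowest set bit is bit 2 (value 4).

2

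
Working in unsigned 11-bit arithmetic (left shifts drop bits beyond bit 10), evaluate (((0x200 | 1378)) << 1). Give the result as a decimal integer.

1732

0x200 = 01000000000
1378 = 10101100010
→ | → 11101100010 = 1890
→ << 1 (mod 2^11) → 11011000100 = 1732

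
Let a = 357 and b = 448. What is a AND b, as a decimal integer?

357 = 101100101
448 = 111000000
AND → 101000000 = 320

320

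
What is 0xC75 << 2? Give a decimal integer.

12756

0xC75 = 00110001110101
shift left by 2 → 11000111010100 = 12756
(equivalently, 3189 × 2^2 = 3189 × 4)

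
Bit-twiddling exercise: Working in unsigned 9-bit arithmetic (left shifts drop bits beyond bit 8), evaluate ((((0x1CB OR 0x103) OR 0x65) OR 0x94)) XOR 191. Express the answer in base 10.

320

0x1CB = 111001011
0x103 = 100000011
→ OR → 111001011 = 459
0x65 = 001100101
→ OR → 111101111 = 495
0x94 = 010010100
→ OR → 111111111 = 511
191 = 010111111
→ XOR → 101000000 = 320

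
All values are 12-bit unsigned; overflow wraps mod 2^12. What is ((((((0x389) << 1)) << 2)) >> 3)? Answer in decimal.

393

0x389 = 001110001001
→ << 1 (mod 2^12) → 011100010010 = 1810
→ << 2 (mod 2^12) → 110001001000 = 3144
→ >> 3 → 000110001001 = 393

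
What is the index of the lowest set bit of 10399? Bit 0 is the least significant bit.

0

10399 = 10100010011111
Trailing zeros: 0, so the lowest set bit is bit 0 (value 1).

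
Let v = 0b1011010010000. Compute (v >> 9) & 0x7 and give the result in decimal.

v = 1011010010000
Shift right by 9: 1011
Mask low 3 bits: 011 = 3

3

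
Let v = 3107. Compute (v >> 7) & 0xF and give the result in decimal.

8

v = 110000100011
Shift right by 7: 11000
Mask low 4 bits: 1000 = 8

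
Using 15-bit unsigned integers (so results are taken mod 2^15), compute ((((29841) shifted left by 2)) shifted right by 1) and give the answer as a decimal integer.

10530

29841 = 111010010010001
→ shifted left by 2 (mod 2^15) → 101001001000100 = 21060
→ shifted right by 1 → 010100100100010 = 10530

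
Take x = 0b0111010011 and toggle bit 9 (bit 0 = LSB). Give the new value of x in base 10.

x = 0111010011
bit 9 is currently 0; toggle it via x ^ (1 << 9) = x ^ 512
→ 1111010011 = 979

979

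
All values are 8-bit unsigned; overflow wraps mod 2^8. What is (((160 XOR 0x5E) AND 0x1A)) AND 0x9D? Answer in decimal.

160 = 10100000
0x5E = 01011110
→ XOR → 11111110 = 254
0x1A = 00011010
→ AND → 00011010 = 26
0x9D = 10011101
→ AND → 00011000 = 24

24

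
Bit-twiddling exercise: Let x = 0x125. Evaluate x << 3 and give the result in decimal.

2344

0x125 = 000100100101
shift left by 3 → 100100101000 = 2344
(equivalently, 293 × 2^3 = 293 × 8)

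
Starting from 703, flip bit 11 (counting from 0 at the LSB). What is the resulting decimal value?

x = 001010111111
bit 11 is currently 0; toggle it via x ^ (1 << 11) = x ^ 2048
→ 101010111111 = 2751

2751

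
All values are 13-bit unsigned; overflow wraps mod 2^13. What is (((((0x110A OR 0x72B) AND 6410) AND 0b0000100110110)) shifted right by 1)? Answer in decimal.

129

0x110A = 1000100001010
0x72B = 0011100101011
→ OR → 1011100101011 = 5931
6410 = 1100100001010
→ AND → 1000100001010 = 4362
0b0000100110110 = 0000100110110
→ AND → 0000100000010 = 258
→ shifted right by 1 → 0000010000001 = 129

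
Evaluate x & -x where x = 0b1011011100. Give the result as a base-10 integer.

x = 1011011100 = 732
-x (two's complement) = …0100100100
AND   = 0000000100 = 4
(x & -x isolates the lowest set bit of x.)

4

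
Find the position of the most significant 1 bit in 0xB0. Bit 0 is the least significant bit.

7

0xB0 = 10110000
The topmost 1 is at position 7 (since 2^7 = 128 ≤ 176 < 256).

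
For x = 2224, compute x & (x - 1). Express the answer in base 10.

x = 100010110000 = 2224
x - 1 = 100010101111
AND   = 100010100000 = 2208
(x & (x - 1) clears the lowest set bit of x.)

2208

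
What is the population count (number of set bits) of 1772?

7

1772 = 11011101100
Count the 1s: 1 + 1 + 1 + 1 + 1 + 1 + 1 = 7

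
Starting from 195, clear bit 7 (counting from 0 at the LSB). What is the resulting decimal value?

x = 011000011
bit 7 is currently 1; clear it via x & ~(1 << 7) = x & ~128
→ 001000011 = 67

67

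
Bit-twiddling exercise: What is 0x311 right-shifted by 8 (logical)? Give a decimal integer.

0x311 = 1100010001
shift right by 8 → 0000000011 = 3
(equivalently, floor(785 / 256))

3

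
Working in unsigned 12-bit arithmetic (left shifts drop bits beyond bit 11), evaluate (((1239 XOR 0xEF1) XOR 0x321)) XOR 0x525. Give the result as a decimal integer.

1239 = 010011010111
0xEF1 = 111011110001
→ XOR → 101000100110 = 2598
0x321 = 001100100001
→ XOR → 100100000111 = 2311
0x525 = 010100100101
→ XOR → 110000100010 = 3106

3106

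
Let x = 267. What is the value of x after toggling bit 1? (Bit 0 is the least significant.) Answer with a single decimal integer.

265

x = 100001011
bit 1 is currently 1; toggle it via x ^ (1 << 1) = x ^ 2
→ 100001001 = 265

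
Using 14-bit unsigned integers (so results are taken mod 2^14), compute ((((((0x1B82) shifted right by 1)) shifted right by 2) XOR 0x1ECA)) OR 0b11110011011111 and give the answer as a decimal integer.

15871

0x1B82 = 01101110000010
→ shifted right by 1 → 00110111000001 = 3521
→ shifted right by 2 → 00001101110000 = 880
0x1ECA = 01111011001010
→ XOR → 01110110111010 = 7610
0b11110011011111 = 11110011011111
→ OR → 11110111111111 = 15871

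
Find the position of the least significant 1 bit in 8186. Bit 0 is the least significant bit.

8186 = 1111111111010
Trailing zeros: 1, so the lowest set bit is bit 1 (value 2).

1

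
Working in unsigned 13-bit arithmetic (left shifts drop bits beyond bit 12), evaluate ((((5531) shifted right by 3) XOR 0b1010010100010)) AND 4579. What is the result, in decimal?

4097

5531 = 1010110011011
→ shifted right by 3 → 0001010110011 = 691
0b1010010100010 = 1010010100010
→ XOR → 1011000010001 = 5649
4579 = 1000111100011
→ AND → 1000000000001 = 4097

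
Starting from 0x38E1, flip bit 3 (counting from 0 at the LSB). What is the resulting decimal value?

x = 11100011100001
bit 3 is currently 0; toggle it via x ^ (1 << 3) = x ^ 8
→ 11100011101001 = 14569

14569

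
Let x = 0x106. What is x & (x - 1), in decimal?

260

x = 100000110 = 262
x - 1 = 100000101
AND   = 100000100 = 260
(x & (x - 1) clears the lowest set bit of x.)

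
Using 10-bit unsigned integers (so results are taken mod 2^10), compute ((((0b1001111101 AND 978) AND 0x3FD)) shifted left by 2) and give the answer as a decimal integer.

0b1001111101 = 1001111101
978 = 1111010010
→ AND → 1001010000 = 592
0x3FD = 1111111101
→ AND → 1001010000 = 592
→ shifted left by 2 (mod 2^10) → 0101000000 = 320

320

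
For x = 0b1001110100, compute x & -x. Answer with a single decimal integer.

4

x = 1001110100 = 628
-x (two's complement) = …0110001100
AND   = 0000000100 = 4
(x & -x isolates the lowest set bit of x.)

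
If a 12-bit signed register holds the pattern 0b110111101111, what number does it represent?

-529

pattern = 110111101111 (MSB is 1 ⇒ negative)
Invert: 001000010000, add 1 → 001000010001 = 529, so the value is -529.
(Equivalently: 3567 - 2^12 = 3567 - 4096 = -529.)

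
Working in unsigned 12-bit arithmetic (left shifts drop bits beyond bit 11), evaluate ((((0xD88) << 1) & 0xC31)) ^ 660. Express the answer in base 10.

2692

0xD88 = 110110001000
→ << 1 (mod 2^12) → 101100010000 = 2832
0xC31 = 110000110001
→ & → 100000010000 = 2064
660 = 001010010100
→ ^ → 101010000100 = 2692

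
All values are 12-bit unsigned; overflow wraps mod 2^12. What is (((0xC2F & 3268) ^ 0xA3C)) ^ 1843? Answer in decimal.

267

0xC2F = 110000101111
3268 = 110011000100
→ & → 110000000100 = 3076
0xA3C = 101000111100
→ ^ → 011000111000 = 1592
1843 = 011100110011
→ ^ → 000100001011 = 267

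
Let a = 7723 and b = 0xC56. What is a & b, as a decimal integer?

3074

7723 = 1111000101011
0xC56 = 0110001010110
AND → 0110000000010 = 3074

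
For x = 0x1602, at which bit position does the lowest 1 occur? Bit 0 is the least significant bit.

1

0x1602 = 1011000000010
Trailing zeros: 1, so the lowest set bit is bit 1 (value 2).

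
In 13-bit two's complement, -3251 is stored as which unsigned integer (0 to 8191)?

3251 in 13 bits: 0110010110011
Invert: 1001101001100
Add 1:  1001101001101 = 4941
(Check: 2^13 - 3251 = 8192 - 3251 = 4941.)

4941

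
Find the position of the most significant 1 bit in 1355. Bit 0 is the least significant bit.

10

1355 = 10101001011
The topmost 1 is at position 10 (since 2^10 = 1024 ≤ 1355 < 2048).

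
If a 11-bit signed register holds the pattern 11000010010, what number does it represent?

-494

pattern = 11000010010 (MSB is 1 ⇒ negative)
Invert: 00111101101, add 1 → 00111101110 = 494, so the value is -494.
(Equivalently: 1554 - 2^11 = 1554 - 2048 = -494.)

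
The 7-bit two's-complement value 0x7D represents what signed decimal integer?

pattern = 1111101 (MSB is 1 ⇒ negative)
Invert: 0000010, add 1 → 0000011 = 3, so the value is -3.
(Equivalently: 125 - 2^7 = 125 - 128 = -3.)

-3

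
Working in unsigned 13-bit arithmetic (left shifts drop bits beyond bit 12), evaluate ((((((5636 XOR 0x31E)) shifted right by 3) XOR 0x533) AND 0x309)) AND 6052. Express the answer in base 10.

5636 = 1011000000100
0x31E = 0001100011110
→ XOR → 1010100011010 = 5402
→ shifted right by 3 → 0001010100011 = 675
0x533 = 0010100110011
→ XOR → 0011110010000 = 1936
0x309 = 0001100001001
→ AND → 0001100000000 = 768
6052 = 1011110100100
→ AND → 0001100000000 = 768

768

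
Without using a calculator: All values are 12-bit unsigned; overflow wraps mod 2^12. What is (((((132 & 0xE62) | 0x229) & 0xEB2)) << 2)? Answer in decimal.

2176

132 = 000010000100
0xE62 = 111001100010
→ & → 000000000000 = 0
0x229 = 001000101001
→ | → 001000101001 = 553
0xEB2 = 111010110010
→ & → 001000100000 = 544
→ << 2 (mod 2^12) → 100010000000 = 2176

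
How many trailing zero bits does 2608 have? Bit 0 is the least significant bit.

2608 = 101000110000
Trailing zeros: 4, so the lowest set bit is bit 4 (value 16).

4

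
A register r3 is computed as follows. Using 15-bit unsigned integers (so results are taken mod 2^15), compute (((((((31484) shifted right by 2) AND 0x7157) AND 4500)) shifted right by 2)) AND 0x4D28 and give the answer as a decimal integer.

1024

31484 = 111101011111100
→ shifted right by 2 → 001111010111111 = 7871
0x7157 = 111000101010111
→ AND → 001000000010111 = 4119
4500 = 001000110010100
→ AND → 001000000010100 = 4116
→ shifted right by 2 → 000010000000101 = 1029
0x4D28 = 100110100101000
→ AND → 000010000000000 = 1024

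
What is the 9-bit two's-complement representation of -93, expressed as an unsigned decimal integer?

419

93 in 9 bits: 001011101
Invert: 110100010
Add 1:  110100011 = 419
(Check: 2^9 - 93 = 512 - 93 = 419.)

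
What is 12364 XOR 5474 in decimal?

9518

12364 = 11000001001100
5474 = 01010101100010
XOR → 10010100101110 = 9518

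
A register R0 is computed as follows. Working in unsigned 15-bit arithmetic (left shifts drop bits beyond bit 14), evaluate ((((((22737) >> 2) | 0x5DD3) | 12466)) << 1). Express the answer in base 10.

32750

22737 = 101100011010001
→ >> 2 → 001011000110100 = 5684
0x5DD3 = 101110111010011
→ | → 101111111110111 = 24567
12466 = 011000010110010
→ | → 111111111110111 = 32759
→ << 1 (mod 2^15) → 111111111101110 = 32750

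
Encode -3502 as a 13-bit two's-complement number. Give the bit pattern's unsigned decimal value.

3502 in 13 bits: 0110110101110
Invert: 1001001010001
Add 1:  1001001010010 = 4690
(Check: 2^13 - 3502 = 8192 - 3502 = 4690.)

4690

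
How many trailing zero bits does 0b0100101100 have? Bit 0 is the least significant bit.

0b0100101100 = 100101100
Trailing zeros: 2, so the lowest set bit is bit 2 (value 4).

2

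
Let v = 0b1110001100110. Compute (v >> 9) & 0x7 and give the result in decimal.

6

v = 1110001100110
Shift right by 9: 1110
Mask low 3 bits: 110 = 6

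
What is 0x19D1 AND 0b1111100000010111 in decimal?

6161

0x19D1 = 0001100111010001
b = 1111100000010111
AND → 0001100000010001 = 6161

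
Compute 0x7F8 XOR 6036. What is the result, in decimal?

4204

0x7F8 = 0011111111000
6036 = 1011110010100
XOR → 1000001101100 = 4204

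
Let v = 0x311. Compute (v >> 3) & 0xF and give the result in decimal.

v = 01100010001
Shift right by 3: 01100010
Mask low 4 bits: 0010 = 2

2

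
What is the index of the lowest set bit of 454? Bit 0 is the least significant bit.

1

454 = 111000110
Trailing zeros: 1, so the lowest set bit is bit 1 (value 2).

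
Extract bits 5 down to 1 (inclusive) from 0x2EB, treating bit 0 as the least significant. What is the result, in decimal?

v = 1011101011
Shift right by 1: 101110101
Mask low 5 bits: 10101 = 21

21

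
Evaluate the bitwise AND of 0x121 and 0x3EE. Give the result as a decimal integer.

288

0x121 = 0100100001
0x3EE = 1111101110
AND → 0100100000 = 288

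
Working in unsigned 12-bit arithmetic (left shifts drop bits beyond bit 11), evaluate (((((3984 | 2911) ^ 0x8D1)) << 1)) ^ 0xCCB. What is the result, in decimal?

727

3984 = 111110010000
2911 = 101101011111
→ | → 111111011111 = 4063
0x8D1 = 100011010001
→ ^ → 011100001110 = 1806
→ << 1 (mod 2^12) → 111000011100 = 3612
0xCCB = 110011001011
→ ^ → 001011010111 = 727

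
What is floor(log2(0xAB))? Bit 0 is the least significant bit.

0xAB = 10101011
The topmost 1 is at position 7 (since 2^7 = 128 ≤ 171 < 256).

7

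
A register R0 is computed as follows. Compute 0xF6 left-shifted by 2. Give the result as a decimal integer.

0xF6 = 0011110110
shift left by 2 → 1111011000 = 984
(equivalently, 246 × 2^2 = 246 × 4)

984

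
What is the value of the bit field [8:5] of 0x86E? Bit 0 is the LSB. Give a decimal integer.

3

v = 0100001101110
Shift right by 5: 01000011
Mask low 4 bits: 0011 = 3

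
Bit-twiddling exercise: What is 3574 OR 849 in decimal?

4087

3574 = 110111110110
849 = 001101010001
 OR → 111111110111 = 4087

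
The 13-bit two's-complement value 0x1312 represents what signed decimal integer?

pattern = 1001100010010 (MSB is 1 ⇒ negative)
Invert: 0110011101101, add 1 → 0110011101110 = 3310, so the value is -3310.
(Equivalently: 4882 - 2^13 = 4882 - 8192 = -3310.)

-3310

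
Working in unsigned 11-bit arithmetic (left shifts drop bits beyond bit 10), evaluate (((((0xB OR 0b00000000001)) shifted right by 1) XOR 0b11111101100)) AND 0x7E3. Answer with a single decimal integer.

0xB = 00000001011
0b00000000001 = 00000000001
→ OR → 00000001011 = 11
→ shifted right by 1 → 00000000101 = 5
0b11111101100 = 11111101100
→ XOR → 11111101001 = 2025
0x7E3 = 11111100011
→ AND → 11111100001 = 2017

2017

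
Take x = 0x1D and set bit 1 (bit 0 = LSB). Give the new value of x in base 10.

31

x = 00000000011101
bit 1 is currently 0; set it via x | (1 << 1) = x | 2
→ 00000000011111 = 31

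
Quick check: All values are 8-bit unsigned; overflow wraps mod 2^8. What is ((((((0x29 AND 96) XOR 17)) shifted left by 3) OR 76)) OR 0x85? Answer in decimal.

0x29 = 00101001
96 = 01100000
→ AND → 00100000 = 32
17 = 00010001
→ XOR → 00110001 = 49
→ shifted left by 3 (mod 2^8) → 10001000 = 136
76 = 01001100
→ OR → 11001100 = 204
0x85 = 10000101
→ OR → 11001101 = 205

205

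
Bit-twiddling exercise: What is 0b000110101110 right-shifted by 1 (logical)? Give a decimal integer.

215

x = 110101110
shift right by 1 → 011010111 = 215
(equivalently, floor(430 / 2))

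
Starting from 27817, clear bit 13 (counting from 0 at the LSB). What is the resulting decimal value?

19625

x = 0110110010101001
bit 13 is currently 1; clear it via x & ~(1 << 13) = x & ~8192
→ 0100110010101001 = 19625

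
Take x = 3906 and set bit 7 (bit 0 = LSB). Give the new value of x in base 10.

x = 0111101000010
bit 7 is currently 0; set it via x | (1 << 7) = x | 128
→ 0111111000010 = 4034

4034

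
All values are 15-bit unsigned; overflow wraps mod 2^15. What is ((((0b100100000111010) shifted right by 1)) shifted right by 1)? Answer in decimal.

4622

0b100100000111010 = 100100000111010
→ shifted right by 1 → 010010000011101 = 9245
→ shifted right by 1 → 001001000001110 = 4622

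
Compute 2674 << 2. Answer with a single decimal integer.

2674 = 00101001110010
shift left by 2 → 10100111001000 = 10696
(equivalently, 2674 × 2^2 = 2674 × 4)

10696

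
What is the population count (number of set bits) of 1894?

1894 = 11101100110
Count the 1s: 1 + 1 + 1 + 1 + 1 + 1 + 1 = 7

7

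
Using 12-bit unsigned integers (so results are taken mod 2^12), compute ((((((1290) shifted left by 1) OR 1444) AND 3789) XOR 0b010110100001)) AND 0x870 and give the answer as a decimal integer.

1290 = 010100001010
→ shifted left by 1 (mod 2^12) → 101000010100 = 2580
1444 = 010110100100
→ OR → 111110110100 = 4020
3789 = 111011001101
→ AND → 111010000100 = 3716
0b010110100001 = 010110100001
→ XOR → 101100100101 = 2853
0x870 = 100001110000
→ AND → 100000100000 = 2080

2080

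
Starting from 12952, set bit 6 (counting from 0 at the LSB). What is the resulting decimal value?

x = 011001010011000
bit 6 is currently 0; set it via x | (1 << 6) = x | 64
→ 011001011011000 = 13016

13016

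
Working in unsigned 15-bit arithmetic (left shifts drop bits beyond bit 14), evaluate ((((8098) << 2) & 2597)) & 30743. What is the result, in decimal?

8098 = 001111110100010
→ << 2 (mod 2^15) → 111111010001000 = 32392
2597 = 000101000100101
→ & → 000101000000000 = 2560
30743 = 111100000010111
→ & → 000100000000000 = 2048

2048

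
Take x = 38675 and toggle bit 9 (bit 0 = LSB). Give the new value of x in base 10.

x = 1001011100010011
bit 9 is currently 1; toggle it via x ^ (1 << 9) = x ^ 512
→ 1001010100010011 = 38163

38163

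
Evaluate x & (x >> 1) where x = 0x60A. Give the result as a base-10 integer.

x = 11000001010 = 1546
x>>1 = 01100000101
AND  = 01000000000 = 512
(x & (x >> 1) has a 1 wherever x has two consecutive 1 bits.)

512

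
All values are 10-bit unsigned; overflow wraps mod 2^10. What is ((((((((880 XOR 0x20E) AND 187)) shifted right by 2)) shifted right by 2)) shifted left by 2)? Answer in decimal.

880 = 1101110000
0x20E = 1000001110
→ XOR → 0101111110 = 382
187 = 0010111011
→ AND → 0000111010 = 58
→ shifted right by 2 → 0000001110 = 14
→ shifted right by 2 → 0000000011 = 3
→ shifted left by 2 (mod 2^10) → 0000001100 = 12

12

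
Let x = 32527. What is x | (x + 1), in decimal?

x = 111111100001111 = 32527
x + 1 = 111111100010000
OR    = 111111100011111 = 32543
(x | (x + 1) sets the lowest cleared bit.)

32543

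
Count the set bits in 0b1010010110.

n = 1010010110
Count the 1s: 1 + 1 + 1 + 1 + 1 = 5

5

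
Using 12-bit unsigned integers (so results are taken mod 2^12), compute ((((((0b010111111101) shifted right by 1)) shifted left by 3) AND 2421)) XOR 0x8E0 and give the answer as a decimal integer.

0b010111111101 = 010111111101
→ shifted right by 1 → 001011111110 = 766
→ shifted left by 3 (mod 2^12) → 011111110000 = 2032
2421 = 100101110101
→ AND → 000101110000 = 368
0x8E0 = 100011100000
→ XOR → 100110010000 = 2448

2448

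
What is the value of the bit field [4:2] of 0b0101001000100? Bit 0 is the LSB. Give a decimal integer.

v = 0101001000100
Shift right by 2: 01010010001
Mask low 3 bits: 001 = 1

1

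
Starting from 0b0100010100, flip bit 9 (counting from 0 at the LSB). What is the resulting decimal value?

788

x = 0100010100
bit 9 is currently 0; toggle it via x ^ (1 << 9) = x ^ 512
→ 1100010100 = 788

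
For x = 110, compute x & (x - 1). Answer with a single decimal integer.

x = 1101110 = 110
x - 1 = 1101101
AND   = 1101100 = 108
(x & (x - 1) clears the lowest set bit of x.)

108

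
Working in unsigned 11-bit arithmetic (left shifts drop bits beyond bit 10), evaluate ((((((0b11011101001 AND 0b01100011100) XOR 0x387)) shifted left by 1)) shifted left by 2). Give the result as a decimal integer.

0b11011101001 = 11011101001
0b01100011100 = 01100011100
→ AND → 01000001000 = 520
0x387 = 01110000111
→ XOR → 00110001111 = 399
→ shifted left by 1 (mod 2^11) → 01100011110 = 798
→ shifted left by 2 (mod 2^11) → 10001111000 = 1144

1144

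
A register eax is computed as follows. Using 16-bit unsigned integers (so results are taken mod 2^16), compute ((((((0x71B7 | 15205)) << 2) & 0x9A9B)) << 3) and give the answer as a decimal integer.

0x71B7 = 0111000110110111
15205 = 0011101101100101
→ | → 0111101111110111 = 31735
→ << 2 (mod 2^16) → 1110111111011100 = 61404
0x9A9B = 1001101010011011
→ & → 1000101010011000 = 35480
→ << 3 (mod 2^16) → 0101010011000000 = 21696

21696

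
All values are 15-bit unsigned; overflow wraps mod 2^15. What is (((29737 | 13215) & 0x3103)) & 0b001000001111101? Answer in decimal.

29737 = 111010000101001
13215 = 011001110011111
→ | → 111011110111111 = 30655
0x3103 = 011000100000011
→ & → 011000100000011 = 12547
0b001000001111101 = 001000001111101
→ & → 001000000000001 = 4097

4097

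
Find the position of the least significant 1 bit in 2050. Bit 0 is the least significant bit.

2050 = 100000000010
Trailing zeros: 1, so the lowest set bit is bit 1 (value 2).

1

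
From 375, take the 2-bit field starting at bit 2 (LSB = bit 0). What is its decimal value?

1

v = 0101110111
Shift right by 2: 01011101
Mask low 2 bits: 01 = 1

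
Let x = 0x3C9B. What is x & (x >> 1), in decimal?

x = 11110010011011 = 15515
x>>1 = 01111001001101
AND  = 01110000001001 = 7177
(x & (x >> 1) has a 1 wherever x has two consecutive 1 bits.)

7177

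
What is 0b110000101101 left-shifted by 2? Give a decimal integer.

x = 00110000101101
shift left by 2 → 11000010110100 = 12468
(equivalently, 3117 × 2^2 = 3117 × 4)

12468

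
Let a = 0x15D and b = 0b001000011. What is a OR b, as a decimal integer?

351

0x15D = 101011101
b = 001000011
 OR → 101011111 = 351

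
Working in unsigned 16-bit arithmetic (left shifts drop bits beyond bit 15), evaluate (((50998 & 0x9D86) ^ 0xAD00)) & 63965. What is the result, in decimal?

10244

50998 = 1100011100110110
0x9D86 = 1001110110000110
→ & → 1000010100000110 = 34054
0xAD00 = 1010110100000000
→ ^ → 0010100000000110 = 10246
63965 = 1111100111011101
→ & → 0010100000000100 = 10244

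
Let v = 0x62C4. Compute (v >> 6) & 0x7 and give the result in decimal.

v = 0110001011000100
Shift right by 6: 0110001011
Mask low 3 bits: 011 = 3

3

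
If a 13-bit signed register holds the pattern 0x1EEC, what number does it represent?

-276

pattern = 1111011101100 (MSB is 1 ⇒ negative)
Invert: 0000100010011, add 1 → 0000100010100 = 276, so the value is -276.
(Equivalently: 7916 - 2^13 = 7916 - 8192 = -276.)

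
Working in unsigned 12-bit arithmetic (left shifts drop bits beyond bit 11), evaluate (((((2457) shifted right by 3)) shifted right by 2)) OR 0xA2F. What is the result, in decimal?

2671

2457 = 100110011001
→ shifted right by 3 → 000100110011 = 307
→ shifted right by 2 → 000001001100 = 76
0xA2F = 101000101111
→ OR → 101001101111 = 2671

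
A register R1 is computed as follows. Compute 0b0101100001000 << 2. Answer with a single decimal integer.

x = 00101100001000
shift left by 2 → 10110000100000 = 11296
(equivalently, 2824 × 2^2 = 2824 × 4)

11296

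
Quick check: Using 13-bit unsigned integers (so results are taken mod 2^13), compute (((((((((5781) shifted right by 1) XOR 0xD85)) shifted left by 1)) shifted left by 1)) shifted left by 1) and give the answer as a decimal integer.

5752

5781 = 1011010010101
→ shifted right by 1 → 0101101001010 = 2890
0xD85 = 0110110000101
→ XOR → 0011011001111 = 1743
→ shifted left by 1 (mod 2^13) → 0110110011110 = 3486
→ shifted left by 1 (mod 2^13) → 1101100111100 = 6972
→ shifted left by 1 (mod 2^13) → 1011001111000 = 5752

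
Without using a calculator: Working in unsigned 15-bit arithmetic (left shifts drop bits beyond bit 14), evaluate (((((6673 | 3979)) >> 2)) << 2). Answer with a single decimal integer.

8088

6673 = 001101000010001
3979 = 000111110001011
→ | → 001111110011011 = 8091
→ >> 2 → 000011111100110 = 2022
→ << 2 (mod 2^15) → 001111110011000 = 8088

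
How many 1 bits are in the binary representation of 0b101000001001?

n = 101000001001
Count the 1s: 1 + 1 + 1 + 1 = 4

4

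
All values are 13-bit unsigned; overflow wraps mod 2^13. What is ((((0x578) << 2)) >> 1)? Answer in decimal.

0x578 = 0010101111000
→ << 2 (mod 2^13) → 1010111100000 = 5600
→ >> 1 → 0101011110000 = 2800

2800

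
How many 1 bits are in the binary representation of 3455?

10

3455 = 110101111111
Count the 1s: 1 + 1 + 1 + 1 + 1 + 1 + 1 + 1 + 1 + 1 = 10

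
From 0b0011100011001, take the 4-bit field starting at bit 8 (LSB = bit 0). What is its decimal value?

v = 0011100011001
Shift right by 8: 00111
Mask low 4 bits: 0111 = 7

7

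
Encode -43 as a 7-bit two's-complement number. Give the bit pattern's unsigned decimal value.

43 in 7 bits: 0101011
Invert: 1010100
Add 1:  1010101 = 85
(Check: 2^7 - 43 = 128 - 43 = 85.)

85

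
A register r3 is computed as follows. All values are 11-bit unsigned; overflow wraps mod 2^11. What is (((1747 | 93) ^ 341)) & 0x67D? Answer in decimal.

1544

1747 = 11011010011
93 = 00001011101
→ | → 11011011111 = 1759
341 = 00101010101
→ ^ → 11110001010 = 1930
0x67D = 11001111101
→ & → 11000001000 = 1544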